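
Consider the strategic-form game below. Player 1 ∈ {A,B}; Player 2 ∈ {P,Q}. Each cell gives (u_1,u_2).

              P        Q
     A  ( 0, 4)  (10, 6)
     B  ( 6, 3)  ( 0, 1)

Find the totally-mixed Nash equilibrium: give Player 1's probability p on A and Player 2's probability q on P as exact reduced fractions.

P1 indiff ⇒ q·0+(1-q)·10 = q·6+(1-q)·0 ⇒ q(-6) = (1-q)(-10) ⇒ q = 5/8
P2 indiff ⇒ p·4+(1-p)·3 = p·6+(1-p)·1 ⇒ p(-2) = (1-p)(-2) ⇒ p = 1/2

P1 mixes 1/2 on A; P2 mixes 5/8 on P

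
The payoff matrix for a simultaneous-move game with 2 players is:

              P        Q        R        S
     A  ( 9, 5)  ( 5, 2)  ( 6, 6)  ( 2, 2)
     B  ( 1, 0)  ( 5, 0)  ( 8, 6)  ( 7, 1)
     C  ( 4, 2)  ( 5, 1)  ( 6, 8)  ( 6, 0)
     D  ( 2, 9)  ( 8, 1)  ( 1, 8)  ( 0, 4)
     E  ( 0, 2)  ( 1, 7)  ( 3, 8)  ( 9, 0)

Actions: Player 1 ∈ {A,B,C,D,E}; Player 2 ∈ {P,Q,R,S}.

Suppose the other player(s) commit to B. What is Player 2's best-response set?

argmax u_2 = {R}

u_2(P vs B) = 0
u_2(Q vs B) = 0
u_2(R vs B) = 6
u_2(S vs B) = 1
max payoff 6 at {R}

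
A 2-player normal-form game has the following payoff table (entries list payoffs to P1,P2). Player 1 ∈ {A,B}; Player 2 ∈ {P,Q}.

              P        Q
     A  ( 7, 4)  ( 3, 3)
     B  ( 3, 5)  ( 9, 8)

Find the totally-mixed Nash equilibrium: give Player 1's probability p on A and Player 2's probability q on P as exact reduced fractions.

P1 indiff ⇒ q·7+(1-q)·3 = q·3+(1-q)·9 ⇒ q(4) = (1-q)(6) ⇒ q = 3/5
P2 indiff ⇒ p·4+(1-p)·5 = p·3+(1-p)·8 ⇒ p(1) = (1-p)(3) ⇒ p = 3/4

P1 mixes 3/4 on A; P2 mixes 3/5 on P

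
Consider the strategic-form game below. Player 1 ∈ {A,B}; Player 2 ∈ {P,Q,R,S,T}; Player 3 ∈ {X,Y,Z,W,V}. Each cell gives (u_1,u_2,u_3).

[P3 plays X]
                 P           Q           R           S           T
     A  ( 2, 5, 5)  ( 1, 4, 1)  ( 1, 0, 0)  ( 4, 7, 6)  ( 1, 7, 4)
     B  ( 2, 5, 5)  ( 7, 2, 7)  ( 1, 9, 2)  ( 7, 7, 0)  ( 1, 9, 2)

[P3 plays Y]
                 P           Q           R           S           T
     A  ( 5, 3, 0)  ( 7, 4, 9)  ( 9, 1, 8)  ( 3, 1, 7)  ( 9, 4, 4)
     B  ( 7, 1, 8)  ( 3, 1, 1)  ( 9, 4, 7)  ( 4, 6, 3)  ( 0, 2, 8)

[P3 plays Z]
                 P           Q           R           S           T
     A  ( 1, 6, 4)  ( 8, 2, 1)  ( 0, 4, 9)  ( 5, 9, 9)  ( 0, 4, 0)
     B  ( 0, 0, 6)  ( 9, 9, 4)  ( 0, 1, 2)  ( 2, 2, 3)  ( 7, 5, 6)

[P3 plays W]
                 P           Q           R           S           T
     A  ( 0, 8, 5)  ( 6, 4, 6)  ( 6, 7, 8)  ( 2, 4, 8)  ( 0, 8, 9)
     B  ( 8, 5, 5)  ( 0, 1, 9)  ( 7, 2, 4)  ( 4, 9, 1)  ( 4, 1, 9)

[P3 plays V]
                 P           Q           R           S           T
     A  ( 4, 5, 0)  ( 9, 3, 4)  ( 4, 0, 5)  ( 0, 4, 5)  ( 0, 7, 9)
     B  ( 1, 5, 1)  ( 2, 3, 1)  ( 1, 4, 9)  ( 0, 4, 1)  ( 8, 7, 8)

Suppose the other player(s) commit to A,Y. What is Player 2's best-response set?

u_2(P vs A,Y) = 3
u_2(Q vs A,Y) = 4
u_2(R vs A,Y) = 1
u_2(S vs A,Y) = 1
u_2(T vs A,Y) = 4
max payoff 4 at {Q,T}

BR_2 = {Q,T}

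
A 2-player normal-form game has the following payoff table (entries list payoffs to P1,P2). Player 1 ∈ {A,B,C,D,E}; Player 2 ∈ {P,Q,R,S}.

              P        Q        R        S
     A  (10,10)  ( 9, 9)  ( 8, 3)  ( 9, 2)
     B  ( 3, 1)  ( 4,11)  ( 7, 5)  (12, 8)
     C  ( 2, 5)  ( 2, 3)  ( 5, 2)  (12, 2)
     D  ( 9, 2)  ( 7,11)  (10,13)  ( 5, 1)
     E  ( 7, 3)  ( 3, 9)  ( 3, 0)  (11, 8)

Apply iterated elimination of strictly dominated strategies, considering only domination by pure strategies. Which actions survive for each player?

Remaining: P1:{A,D} P2:{P,Q,R}

P2 drop S (Q beats it: A:9>2 B:11>8 C:3>2 D:11>1 E:9>8)
P1 drop B (A beats it: P:10>3 Q:9>4 R:8>7)
P1 drop C (A beats it: P:10>2 Q:9>2 R:8>5)
P1 drop E (A beats it: P:10>7 Q:9>3 R:8>3)
P1→{A,D} P2→{P,Q,R}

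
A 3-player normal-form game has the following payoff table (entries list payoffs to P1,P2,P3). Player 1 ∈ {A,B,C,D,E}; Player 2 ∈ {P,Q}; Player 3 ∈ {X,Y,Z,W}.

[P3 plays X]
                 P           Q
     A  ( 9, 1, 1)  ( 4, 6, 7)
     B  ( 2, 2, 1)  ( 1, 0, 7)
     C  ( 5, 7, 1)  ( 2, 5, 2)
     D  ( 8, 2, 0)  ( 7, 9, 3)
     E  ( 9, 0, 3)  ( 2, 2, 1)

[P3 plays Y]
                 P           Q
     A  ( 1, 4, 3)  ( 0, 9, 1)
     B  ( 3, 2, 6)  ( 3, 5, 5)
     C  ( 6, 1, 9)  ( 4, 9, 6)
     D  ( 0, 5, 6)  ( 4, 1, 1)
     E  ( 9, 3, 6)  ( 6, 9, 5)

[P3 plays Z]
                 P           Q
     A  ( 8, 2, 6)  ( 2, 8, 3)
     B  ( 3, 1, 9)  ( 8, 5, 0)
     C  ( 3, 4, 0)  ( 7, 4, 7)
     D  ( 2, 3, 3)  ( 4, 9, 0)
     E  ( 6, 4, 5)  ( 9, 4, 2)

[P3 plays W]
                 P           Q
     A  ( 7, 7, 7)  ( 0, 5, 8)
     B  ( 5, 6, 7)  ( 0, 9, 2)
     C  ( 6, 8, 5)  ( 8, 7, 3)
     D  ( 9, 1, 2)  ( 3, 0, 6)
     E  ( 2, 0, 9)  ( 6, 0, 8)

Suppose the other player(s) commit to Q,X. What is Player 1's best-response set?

u_1(A vs Q,X) = 4
u_1(B vs Q,X) = 1
u_1(C vs Q,X) = 2
u_1(D vs Q,X) = 7
u_1(E vs Q,X) = 2
max payoff 7 at {D}

argmax u_1 = {D}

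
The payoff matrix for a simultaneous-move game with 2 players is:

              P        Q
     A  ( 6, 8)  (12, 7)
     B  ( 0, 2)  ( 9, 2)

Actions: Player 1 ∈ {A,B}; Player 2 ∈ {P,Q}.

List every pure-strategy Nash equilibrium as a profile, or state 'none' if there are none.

(A,P): NE
(A,Q): not NE [P2→P gives 8>7]
(B,P): not NE [P1→A gives 6>0]
(B,Q): not NE [P1→A gives 12>9]

NE set: (A,P)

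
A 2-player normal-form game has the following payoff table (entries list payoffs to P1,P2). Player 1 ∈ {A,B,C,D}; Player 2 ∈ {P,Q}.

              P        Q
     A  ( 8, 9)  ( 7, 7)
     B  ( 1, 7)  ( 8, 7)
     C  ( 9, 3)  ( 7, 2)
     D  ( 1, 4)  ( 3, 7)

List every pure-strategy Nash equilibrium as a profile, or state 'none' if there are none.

PSNE = {(B,Q), (C,P)}

(A,P): not NE [P1→C gives 9>8]
(A,Q): not NE [P1→B gives 8>7; P2→P gives 9>7]
(B,P): not NE [P1→C gives 9>1]
(B,Q): NE
(C,P): NE
(C,Q): not NE [P1→B gives 8>7; P2→P gives 3>2]
(D,P): not NE [P1→C gives 9>1; P2→Q gives 7>4]
(D,Q): not NE [P1→B gives 8>3]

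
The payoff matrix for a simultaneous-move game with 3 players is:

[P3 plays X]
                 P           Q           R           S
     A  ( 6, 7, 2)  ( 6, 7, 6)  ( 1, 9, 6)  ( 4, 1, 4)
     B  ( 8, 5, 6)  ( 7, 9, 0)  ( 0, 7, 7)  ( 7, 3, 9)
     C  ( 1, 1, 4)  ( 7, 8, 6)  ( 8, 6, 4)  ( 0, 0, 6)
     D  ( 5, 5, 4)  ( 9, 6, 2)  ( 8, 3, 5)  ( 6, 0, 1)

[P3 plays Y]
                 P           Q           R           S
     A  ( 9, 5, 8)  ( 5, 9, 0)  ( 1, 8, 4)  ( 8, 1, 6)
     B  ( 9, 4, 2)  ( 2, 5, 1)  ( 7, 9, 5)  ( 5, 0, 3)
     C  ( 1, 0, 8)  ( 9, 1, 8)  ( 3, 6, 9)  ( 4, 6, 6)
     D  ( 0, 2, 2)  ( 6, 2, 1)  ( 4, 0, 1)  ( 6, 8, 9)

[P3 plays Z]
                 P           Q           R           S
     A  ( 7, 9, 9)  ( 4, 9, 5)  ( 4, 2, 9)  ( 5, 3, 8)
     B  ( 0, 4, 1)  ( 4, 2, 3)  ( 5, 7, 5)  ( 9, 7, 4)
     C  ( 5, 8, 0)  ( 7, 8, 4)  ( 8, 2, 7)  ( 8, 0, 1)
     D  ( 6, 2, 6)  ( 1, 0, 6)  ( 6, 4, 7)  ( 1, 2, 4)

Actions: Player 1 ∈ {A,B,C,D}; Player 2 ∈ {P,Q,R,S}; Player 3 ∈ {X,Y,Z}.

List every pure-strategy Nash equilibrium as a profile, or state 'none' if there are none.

(A,P,X): not NE [P1→B gives 8>6; P2→R gives 9>7; P3→Z gives 9>2]
(A,P,Y): not NE [P2→Q gives 9>5; P3→Z gives 9>8]
(A,P,Z): NE
(A,Q,X): not NE [P1→D gives 9>6; P2→R gives 9>7]
(A,Q,Y): not NE [P1→C gives 9>5; P3→X gives 6>0]
(A,Q,Z): not NE [P1→C gives 7>4; P3→X gives 6>5]
(A,R,X): not NE [P1→D gives 8>1; P3→Z gives 9>6]
(A,R,Y): not NE [P1→B gives 7>1; P2→Q gives 9>8; P3→Z gives 9>4]
(A,R,Z): not NE [P1→C gives 8>4; P2→Q gives 9>2]
(A,S,X): not NE [P1→B gives 7>4; P2→R gives 9>1; P3→Z gives 8>4]
(A,S,Y): not NE [P2→Q gives 9>1; P3→Z gives 8>6]
(A,S,Z): not NE [P1→B gives 9>5; P2→Q gives 9>3]
(B,P,X): not NE [P2→Q gives 9>5]
(B,P,Y): not NE [P2→R gives 9>4; P3→X gives 6>2]
(B,P,Z): not NE [P1→A gives 7>0; P2→S gives 7>4; P3→X gives 6>1]
(B,Q,X): not NE [P1→D gives 9>7; P3→Z gives 3>0]
(B,Q,Y): not NE [P1→C gives 9>2; P2→R gives 9>5; P3→Z gives 3>1]
(B,Q,Z): not NE [P1→C gives 7>4; P2→S gives 7>2]
(B,R,X): not NE [P1→D gives 8>0; P2→Q gives 9>7]
(B,R,Y): not NE [P3→X gives 7>5]
(B,R,Z): not NE [P1→C gives 8>5; P3→X gives 7>5]
(B,S,X): not NE [P2→Q gives 9>3]
(B,S,Y): not NE [P1→A gives 8>5; P2→R gives 9>0; P3→X gives 9>3]
(B,S,Z): not NE [P3→X gives 9>4]
(C,P,X): not NE [P1→B gives 8>1; P2→Q gives 8>1; P3→Y gives 8>4]
(C,P,Y): not NE [P1→B gives 9>1; P2→S gives 6>0]
(C,P,Z): not NE [P1→A gives 7>5; P3→Y gives 8>0]
(C,Q,X): not NE [P1→D gives 9>7; P3→Y gives 8>6]
(C,Q,Y): not NE [P2→S gives 6>1]
(C,Q,Z): not NE [P3→Y gives 8>4]
(C,R,X): not NE [P2→Q gives 8>6; P3→Y gives 9>4]
(C,R,Y): not NE [P1→B gives 7>3]
(C,R,Z): not NE [P2→Q gives 8>2; P3→Y gives 9>7]
(C,S,X): not NE [P1→B gives 7>0; P2→Q gives 8>0]
(C,S,Y): not NE [P1→A gives 8>4]
(C,S,Z): not NE [P1→B gives 9>8; P2→Q gives 8>0; P3→Y gives 6>1]
(D,P,X): not NE [P1→B gives 8>5; P2→Q gives 6>5; P3→Z gives 6>4]
(D,P,Y): not NE [P1→B gives 9>0; P2→S gives 8>2; P3→Z gives 6>2]
(D,P,Z): not NE [P1→A gives 7>6; P2→R gives 4>2]
(D,Q,X): not NE [P3→Z gives 6>2]
(D,Q,Y): not NE [P1→C gives 9>6; P2→S gives 8>2; P3→Z gives 6>1]
(D,Q,Z): not NE [P1→C gives 7>1; P2→R gives 4>0]
(D,R,X): not NE [P2→Q gives 6>3; P3→Z gives 7>5]
(D,R,Y): not NE [P1→B gives 7>4; P2→S gives 8>0; P3→Z gives 7>1]
(D,R,Z): not NE [P1→C gives 8>6]
(D,S,X): not NE [P1→B gives 7>6; P2→Q gives 6>0; P3→Y gives 9>1]
(D,S,Y): not NE [P1→A gives 8>6]
(D,S,Z): not NE [P1→B gives 9>1; P2→R gives 4>2; P3→Y gives 9>4]

PSNE = {(A,P,Z)}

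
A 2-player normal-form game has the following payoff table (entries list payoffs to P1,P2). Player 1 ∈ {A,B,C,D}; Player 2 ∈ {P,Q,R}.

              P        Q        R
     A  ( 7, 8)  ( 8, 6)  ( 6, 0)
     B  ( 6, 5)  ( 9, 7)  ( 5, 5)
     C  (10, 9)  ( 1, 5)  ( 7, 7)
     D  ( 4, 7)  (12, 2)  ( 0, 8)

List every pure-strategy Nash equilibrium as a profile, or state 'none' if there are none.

(A,P): not NE [P1→C gives 10>7]
(A,Q): not NE [P1→D gives 12>8; P2→P gives 8>6]
(A,R): not NE [P1→C gives 7>6; P2→P gives 8>0]
(B,P): not NE [P1→C gives 10>6; P2→Q gives 7>5]
(B,Q): not NE [P1→D gives 12>9]
(B,R): not NE [P1→C gives 7>5; P2→Q gives 7>5]
(C,P): NE
(C,Q): not NE [P1→D gives 12>1; P2→P gives 9>5]
(C,R): not NE [P2→P gives 9>7]
(D,P): not NE [P1→C gives 10>4; P2→R gives 8>7]
(D,Q): not NE [P2→R gives 8>2]
(D,R): not NE [P1→C gives 7>0]

Nash profiles: (C,P)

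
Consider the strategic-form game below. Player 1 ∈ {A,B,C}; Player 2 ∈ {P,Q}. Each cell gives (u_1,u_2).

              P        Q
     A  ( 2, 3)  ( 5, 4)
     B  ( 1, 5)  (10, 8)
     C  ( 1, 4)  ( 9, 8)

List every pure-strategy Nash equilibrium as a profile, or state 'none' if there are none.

PSNE = {(B,Q)}

(A,P): not NE [P2→Q gives 4>3]
(A,Q): not NE [P1→B gives 10>5]
(B,P): not NE [P1→A gives 2>1; P2→Q gives 8>5]
(B,Q): NE
(C,P): not NE [P1→A gives 2>1; P2→Q gives 8>4]
(C,Q): not NE [P1→B gives 10>9]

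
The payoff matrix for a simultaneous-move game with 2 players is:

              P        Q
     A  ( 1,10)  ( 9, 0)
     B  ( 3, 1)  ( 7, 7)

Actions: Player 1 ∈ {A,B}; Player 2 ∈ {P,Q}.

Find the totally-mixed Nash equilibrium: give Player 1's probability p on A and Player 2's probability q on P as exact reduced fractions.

p=3/8, q=1/2

P1 indiff ⇒ q·1+(1-q)·9 = q·3+(1-q)·7 ⇒ q(-2) = (1-q)(-2) ⇒ q = 1/2
P2 indiff ⇒ p·10+(1-p)·1 = p·0+(1-p)·7 ⇒ p(10) = (1-p)(6) ⇒ p = 3/8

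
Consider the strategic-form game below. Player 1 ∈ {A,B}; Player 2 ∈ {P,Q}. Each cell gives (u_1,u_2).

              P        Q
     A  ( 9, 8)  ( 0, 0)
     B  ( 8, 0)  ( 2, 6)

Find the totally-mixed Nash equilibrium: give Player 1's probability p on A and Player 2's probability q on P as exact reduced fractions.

p=3/7, q=2/3

P1 indiff ⇒ q·9+(1-q)·0 = q·8+(1-q)·2 ⇒ q(1) = (1-q)(2) ⇒ q = 2/3
P2 indiff ⇒ p·8+(1-p)·0 = p·0+(1-p)·6 ⇒ p(8) = (1-p)(6) ⇒ p = 3/7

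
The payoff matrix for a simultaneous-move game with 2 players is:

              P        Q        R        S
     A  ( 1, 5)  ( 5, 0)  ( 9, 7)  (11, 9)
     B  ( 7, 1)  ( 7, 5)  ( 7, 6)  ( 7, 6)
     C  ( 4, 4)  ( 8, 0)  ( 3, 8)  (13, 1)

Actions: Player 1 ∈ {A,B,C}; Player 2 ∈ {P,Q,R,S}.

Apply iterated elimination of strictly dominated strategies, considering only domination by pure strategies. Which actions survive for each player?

P2 drop P (R beats it: A:7>5 B:6>1 C:8>4)
P2 drop Q (R beats it: A:7>0 B:6>5 C:8>0)
P1 drop B (A beats it: R:9>7 S:11>7)
P1→{A,C} P2→{R,S}

Remaining: P1:{A,C} P2:{R,S}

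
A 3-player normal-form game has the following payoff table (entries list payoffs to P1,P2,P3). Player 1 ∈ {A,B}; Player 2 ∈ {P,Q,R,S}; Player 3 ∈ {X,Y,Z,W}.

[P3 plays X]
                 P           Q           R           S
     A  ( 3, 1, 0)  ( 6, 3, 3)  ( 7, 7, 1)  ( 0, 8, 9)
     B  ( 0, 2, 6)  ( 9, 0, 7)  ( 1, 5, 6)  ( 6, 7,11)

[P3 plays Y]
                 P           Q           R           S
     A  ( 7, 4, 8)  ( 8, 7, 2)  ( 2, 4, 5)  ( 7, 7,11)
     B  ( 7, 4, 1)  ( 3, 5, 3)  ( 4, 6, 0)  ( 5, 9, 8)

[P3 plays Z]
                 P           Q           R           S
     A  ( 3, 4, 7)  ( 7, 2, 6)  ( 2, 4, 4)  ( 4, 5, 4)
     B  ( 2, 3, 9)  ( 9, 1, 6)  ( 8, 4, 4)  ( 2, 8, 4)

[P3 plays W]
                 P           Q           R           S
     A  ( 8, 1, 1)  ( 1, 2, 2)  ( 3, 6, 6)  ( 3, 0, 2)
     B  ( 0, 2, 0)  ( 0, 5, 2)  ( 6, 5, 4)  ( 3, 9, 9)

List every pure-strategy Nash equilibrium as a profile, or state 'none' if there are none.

(A,P,X): not NE [P2→S gives 8>1; P3→Y gives 8>0]
(A,P,Y): not NE [P2→S gives 7>4]
(A,P,Z): not NE [P2→S gives 5>4; P3→Y gives 8>7]
(A,P,W): not NE [P2→R gives 6>1; P3→Y gives 8>1]
(A,Q,X): not NE [P1→B gives 9>6; P2→S gives 8>3; P3→Z gives 6>3]
(A,Q,Y): not NE [P3→Z gives 6>2]
(A,Q,Z): not NE [P1→B gives 9>7; P2→S gives 5>2]
(A,Q,W): not NE [P2→R gives 6>2; P3→Z gives 6>2]
(A,R,X): not NE [P2→S gives 8>7; P3→W gives 6>1]
(A,R,Y): not NE [P1→B gives 4>2; P2→S gives 7>4; P3→W gives 6>5]
(A,R,Z): not NE [P1→B gives 8>2; P2→S gives 5>4; P3→W gives 6>4]
(A,R,W): not NE [P1→B gives 6>3]
(A,S,X): not NE [P1→B gives 6>0; P3→Y gives 11>9]
(A,S,Y): NE
(A,S,Z): not NE [P3→Y gives 11>4]
(A,S,W): not NE [P2→R gives 6>0; P3→Y gives 11>2]
(B,P,X): not NE [P1→A gives 3>0; P2→S gives 7>2; P3→Z gives 9>6]
(B,P,Y): not NE [P2→S gives 9>4; P3→Z gives 9>1]
(B,P,Z): not NE [P1→A gives 3>2; P2→S gives 8>3]
(B,P,W): not NE [P1→A gives 8>0; P2→S gives 9>2; P3→Z gives 9>0]
(B,Q,X): not NE [P2→S gives 7>0]
(B,Q,Y): not NE [P1→A gives 8>3; P2→S gives 9>5; P3→X gives 7>3]
(B,Q,Z): not NE [P2→S gives 8>1; P3→X gives 7>6]
(B,Q,W): not NE [P1→A gives 1>0; P2→S gives 9>5; P3→X gives 7>2]
(B,R,X): not NE [P1→A gives 7>1; P2→S gives 7>5]
(B,R,Y): not NE [P2→S gives 9>6; P3→X gives 6>0]
(B,R,Z): not NE [P2→S gives 8>4; P3→X gives 6>4]
(B,R,W): not NE [P2→S gives 9>5; P3→X gives 6>4]
(B,S,X): NE
(B,S,Y): not NE [P1→A gives 7>5; P3→X gives 11>8]
(B,S,Z): not NE [P1→A gives 4>2; P3→X gives 11>4]
(B,S,W): not NE [P3→X gives 11>9]

NE set: (A,S,Y), (B,S,X)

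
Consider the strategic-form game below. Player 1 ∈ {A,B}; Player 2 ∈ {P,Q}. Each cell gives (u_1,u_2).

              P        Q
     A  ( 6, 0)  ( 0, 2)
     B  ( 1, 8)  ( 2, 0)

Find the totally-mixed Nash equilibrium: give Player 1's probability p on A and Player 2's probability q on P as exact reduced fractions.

P1 indiff ⇒ q·6+(1-q)·0 = q·1+(1-q)·2 ⇒ q(5) = (1-q)(2) ⇒ q = 2/7
P2 indiff ⇒ p·0+(1-p)·8 = p·2+(1-p)·0 ⇒ p(-2) = (1-p)(-8) ⇒ p = 4/5

p=4/5, q=2/7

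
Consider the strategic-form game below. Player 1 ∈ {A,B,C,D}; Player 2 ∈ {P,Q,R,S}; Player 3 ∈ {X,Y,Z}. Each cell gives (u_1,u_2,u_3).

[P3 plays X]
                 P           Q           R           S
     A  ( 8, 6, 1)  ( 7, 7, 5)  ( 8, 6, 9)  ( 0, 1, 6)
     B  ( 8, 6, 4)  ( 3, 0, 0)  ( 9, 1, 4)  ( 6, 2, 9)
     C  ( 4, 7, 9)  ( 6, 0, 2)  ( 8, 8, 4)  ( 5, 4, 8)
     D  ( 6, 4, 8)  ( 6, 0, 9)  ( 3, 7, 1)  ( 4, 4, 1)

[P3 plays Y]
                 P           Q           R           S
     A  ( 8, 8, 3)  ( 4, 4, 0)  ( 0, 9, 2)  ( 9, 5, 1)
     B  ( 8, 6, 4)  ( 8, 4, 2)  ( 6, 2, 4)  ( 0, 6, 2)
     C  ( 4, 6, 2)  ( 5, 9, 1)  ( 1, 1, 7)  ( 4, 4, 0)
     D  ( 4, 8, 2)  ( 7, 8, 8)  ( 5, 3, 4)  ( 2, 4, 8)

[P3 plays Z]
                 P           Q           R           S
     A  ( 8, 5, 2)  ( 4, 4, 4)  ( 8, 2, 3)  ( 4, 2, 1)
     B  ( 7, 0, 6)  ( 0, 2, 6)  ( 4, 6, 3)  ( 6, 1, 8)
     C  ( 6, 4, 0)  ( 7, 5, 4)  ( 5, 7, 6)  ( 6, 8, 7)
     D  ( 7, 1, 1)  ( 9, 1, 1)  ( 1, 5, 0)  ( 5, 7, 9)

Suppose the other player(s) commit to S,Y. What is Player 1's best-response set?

u_1(A vs S,Y) = 9
u_1(B vs S,Y) = 0
u_1(C vs S,Y) = 4
u_1(D vs S,Y) = 2
max payoff 9 at {A}

argmax u_1 = {A}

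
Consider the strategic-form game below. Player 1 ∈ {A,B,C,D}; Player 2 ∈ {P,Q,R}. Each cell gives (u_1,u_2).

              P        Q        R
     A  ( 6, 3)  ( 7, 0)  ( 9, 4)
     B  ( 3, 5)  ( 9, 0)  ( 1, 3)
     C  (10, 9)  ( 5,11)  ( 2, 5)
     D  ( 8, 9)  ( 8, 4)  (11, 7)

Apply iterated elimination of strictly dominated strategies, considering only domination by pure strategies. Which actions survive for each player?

Survivors P1:{B,C,D} P2:{P,Q}

P1 drop A (D beats it: P:8>6 Q:8>7 R:11>9)
P2 drop R (P beats it: B:5>3 C:9>5 D:9>7)
P1→{B,C,D} P2→{P,Q}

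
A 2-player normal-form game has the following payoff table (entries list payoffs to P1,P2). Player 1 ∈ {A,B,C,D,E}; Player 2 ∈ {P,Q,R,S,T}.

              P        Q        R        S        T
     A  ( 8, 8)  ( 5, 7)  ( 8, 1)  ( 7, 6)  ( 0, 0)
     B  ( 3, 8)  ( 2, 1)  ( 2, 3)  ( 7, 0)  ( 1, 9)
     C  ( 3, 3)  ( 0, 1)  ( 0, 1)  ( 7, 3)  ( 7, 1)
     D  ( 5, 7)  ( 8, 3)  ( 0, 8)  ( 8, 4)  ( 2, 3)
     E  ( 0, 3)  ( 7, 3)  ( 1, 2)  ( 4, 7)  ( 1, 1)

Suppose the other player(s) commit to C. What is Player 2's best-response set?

u_2(P vs C) = 3
u_2(Q vs C) = 1
u_2(R vs C) = 1
u_2(S vs C) = 3
u_2(T vs C) = 1
max payoff 3 at {P,S}

P2 best: {P,S}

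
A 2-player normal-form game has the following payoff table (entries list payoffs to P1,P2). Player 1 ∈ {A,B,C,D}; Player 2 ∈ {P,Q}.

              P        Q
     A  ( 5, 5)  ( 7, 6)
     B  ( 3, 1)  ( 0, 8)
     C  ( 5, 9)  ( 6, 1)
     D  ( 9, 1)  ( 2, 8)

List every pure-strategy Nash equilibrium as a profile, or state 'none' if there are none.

NE set: (A,Q)

(A,P): not NE [P1→D gives 9>5; P2→Q gives 6>5]
(A,Q): NE
(B,P): not NE [P1→D gives 9>3; P2→Q gives 8>1]
(B,Q): not NE [P1→A gives 7>0]
(C,P): not NE [P1→D gives 9>5]
(C,Q): not NE [P1→A gives 7>6; P2→P gives 9>1]
(D,P): not NE [P2→Q gives 8>1]
(D,Q): not NE [P1→A gives 7>2]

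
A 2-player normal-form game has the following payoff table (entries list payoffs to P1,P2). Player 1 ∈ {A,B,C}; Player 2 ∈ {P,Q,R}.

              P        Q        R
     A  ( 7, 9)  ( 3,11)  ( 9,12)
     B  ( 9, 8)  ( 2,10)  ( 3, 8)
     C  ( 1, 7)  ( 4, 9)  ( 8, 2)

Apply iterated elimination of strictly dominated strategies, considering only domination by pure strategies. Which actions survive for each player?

P2 drop P (Q beats it: A:11>9 B:10>8 C:9>7)
P1 drop B (A beats it: Q:3>2 R:9>3)
P1→{A,C} P2→{Q,R}

Survivors P1:{A,C} P2:{Q,R}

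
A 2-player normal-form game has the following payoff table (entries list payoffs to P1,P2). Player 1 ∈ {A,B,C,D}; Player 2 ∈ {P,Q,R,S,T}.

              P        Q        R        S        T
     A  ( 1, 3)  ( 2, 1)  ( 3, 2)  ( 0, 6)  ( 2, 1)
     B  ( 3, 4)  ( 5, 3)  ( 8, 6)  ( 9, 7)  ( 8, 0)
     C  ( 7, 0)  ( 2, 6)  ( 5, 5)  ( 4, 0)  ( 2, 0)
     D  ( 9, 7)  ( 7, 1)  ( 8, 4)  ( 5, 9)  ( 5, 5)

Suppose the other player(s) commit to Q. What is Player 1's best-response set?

BR_1 = {D}

u_1(A vs Q) = 2
u_1(B vs Q) = 5
u_1(C vs Q) = 2
u_1(D vs Q) = 7
max payoff 7 at {D}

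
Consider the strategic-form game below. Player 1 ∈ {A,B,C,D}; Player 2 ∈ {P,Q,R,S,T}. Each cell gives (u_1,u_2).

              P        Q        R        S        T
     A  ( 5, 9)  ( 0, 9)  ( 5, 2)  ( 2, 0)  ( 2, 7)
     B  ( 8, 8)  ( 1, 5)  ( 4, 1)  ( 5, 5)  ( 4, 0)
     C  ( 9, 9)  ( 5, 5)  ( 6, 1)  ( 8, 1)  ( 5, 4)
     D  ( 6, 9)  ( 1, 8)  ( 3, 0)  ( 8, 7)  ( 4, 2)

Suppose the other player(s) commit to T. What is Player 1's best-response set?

BR_1 = {C}

u_1(A vs T) = 2
u_1(B vs T) = 4
u_1(C vs T) = 5
u_1(D vs T) = 4
max payoff 5 at {C}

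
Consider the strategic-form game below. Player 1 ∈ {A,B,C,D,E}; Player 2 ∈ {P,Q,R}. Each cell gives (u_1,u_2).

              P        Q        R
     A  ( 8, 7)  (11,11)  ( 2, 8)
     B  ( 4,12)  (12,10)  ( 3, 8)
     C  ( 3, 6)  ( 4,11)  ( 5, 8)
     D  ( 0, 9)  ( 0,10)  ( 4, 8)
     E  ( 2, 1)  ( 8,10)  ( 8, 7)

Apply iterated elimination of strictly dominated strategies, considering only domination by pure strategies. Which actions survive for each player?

Remaining: P1:{A,B} P2:{P,Q}

P1 drop D (C beats it: P:3>0 Q:4>0 R:5>4)
P2 drop R (Q beats it: A:11>8 B:10>8 C:11>8 E:10>7)
P1 drop C (A beats it: P:8>3 Q:11>4)
P1 drop E (A beats it: P:8>2 Q:11>8)
P1→{A,B} P2→{P,Q}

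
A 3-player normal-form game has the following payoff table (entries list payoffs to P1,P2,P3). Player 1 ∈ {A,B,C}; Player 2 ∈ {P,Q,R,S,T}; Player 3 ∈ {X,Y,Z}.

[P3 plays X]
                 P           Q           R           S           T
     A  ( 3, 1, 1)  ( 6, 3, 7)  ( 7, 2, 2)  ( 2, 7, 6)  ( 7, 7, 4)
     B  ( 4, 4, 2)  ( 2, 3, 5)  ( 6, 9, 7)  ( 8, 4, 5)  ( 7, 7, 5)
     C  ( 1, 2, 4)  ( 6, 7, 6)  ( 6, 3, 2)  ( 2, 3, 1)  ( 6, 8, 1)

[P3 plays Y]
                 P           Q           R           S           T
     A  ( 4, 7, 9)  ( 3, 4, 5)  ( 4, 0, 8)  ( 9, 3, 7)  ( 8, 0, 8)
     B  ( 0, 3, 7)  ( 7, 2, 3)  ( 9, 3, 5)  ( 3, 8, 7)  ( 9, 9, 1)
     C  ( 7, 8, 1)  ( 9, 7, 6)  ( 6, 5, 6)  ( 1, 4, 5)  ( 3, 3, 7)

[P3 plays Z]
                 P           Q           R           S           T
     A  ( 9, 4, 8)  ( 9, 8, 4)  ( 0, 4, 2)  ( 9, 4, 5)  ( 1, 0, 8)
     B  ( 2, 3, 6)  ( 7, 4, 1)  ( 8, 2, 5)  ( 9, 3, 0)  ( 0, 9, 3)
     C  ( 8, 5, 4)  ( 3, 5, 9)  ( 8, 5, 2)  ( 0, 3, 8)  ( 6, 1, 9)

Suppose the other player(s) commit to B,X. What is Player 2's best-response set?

u_2(P vs B,X) = 4
u_2(Q vs B,X) = 3
u_2(R vs B,X) = 9
u_2(S vs B,X) = 4
u_2(T vs B,X) = 7
max payoff 9 at {R}

BR_2 = {R}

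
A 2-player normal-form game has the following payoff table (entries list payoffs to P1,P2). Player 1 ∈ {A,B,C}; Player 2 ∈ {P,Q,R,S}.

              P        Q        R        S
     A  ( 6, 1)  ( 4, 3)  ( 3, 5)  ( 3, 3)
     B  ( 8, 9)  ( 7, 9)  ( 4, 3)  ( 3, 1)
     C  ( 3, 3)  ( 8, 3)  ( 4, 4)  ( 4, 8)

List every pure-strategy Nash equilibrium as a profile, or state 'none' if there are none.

(A,P): not NE [P1→B gives 8>6; P2→R gives 5>1]
(A,Q): not NE [P1→C gives 8>4; P2→R gives 5>3]
(A,R): not NE [P1→C gives 4>3]
(A,S): not NE [P1→C gives 4>3; P2→R gives 5>3]
(B,P): NE
(B,Q): not NE [P1→C gives 8>7]
(B,R): not NE [P2→Q gives 9>3]
(B,S): not NE [P1→C gives 4>3; P2→Q gives 9>1]
(C,P): not NE [P1→B gives 8>3; P2→S gives 8>3]
(C,Q): not NE [P2→S gives 8>3]
(C,R): not NE [P2→S gives 8>4]
(C,S): NE

NE set: (B,P), (C,S)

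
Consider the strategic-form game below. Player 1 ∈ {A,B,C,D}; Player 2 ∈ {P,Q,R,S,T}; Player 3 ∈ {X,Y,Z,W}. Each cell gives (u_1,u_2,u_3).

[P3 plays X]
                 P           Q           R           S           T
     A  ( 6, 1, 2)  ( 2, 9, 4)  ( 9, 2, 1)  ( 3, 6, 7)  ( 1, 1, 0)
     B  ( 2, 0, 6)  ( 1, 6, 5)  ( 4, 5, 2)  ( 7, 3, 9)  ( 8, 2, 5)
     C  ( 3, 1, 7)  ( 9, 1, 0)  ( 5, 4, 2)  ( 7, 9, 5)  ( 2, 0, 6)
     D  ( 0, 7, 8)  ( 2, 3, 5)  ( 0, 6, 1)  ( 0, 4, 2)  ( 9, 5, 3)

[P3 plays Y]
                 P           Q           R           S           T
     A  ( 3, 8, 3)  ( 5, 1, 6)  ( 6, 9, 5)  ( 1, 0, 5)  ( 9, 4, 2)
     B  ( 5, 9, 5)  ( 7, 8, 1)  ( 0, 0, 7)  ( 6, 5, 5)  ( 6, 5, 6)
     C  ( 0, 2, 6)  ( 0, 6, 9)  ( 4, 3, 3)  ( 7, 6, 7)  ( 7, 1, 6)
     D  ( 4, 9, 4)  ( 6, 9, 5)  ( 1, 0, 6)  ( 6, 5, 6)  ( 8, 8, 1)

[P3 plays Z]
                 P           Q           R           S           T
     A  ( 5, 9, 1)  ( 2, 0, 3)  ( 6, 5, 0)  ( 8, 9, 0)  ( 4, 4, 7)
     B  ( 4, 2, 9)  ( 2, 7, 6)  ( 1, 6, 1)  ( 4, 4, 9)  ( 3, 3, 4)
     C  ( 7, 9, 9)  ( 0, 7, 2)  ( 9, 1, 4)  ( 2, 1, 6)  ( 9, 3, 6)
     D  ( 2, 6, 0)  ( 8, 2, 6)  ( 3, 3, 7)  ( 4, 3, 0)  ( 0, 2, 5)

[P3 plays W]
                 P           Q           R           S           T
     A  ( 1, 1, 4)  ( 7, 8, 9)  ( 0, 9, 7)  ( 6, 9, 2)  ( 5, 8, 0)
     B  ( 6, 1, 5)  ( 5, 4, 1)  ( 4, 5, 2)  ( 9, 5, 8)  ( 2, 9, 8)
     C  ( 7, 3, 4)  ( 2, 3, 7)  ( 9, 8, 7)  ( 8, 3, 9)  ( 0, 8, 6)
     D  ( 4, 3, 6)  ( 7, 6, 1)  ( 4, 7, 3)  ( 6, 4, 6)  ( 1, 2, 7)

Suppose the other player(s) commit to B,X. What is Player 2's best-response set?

BR_2 = {Q}

u_2(P vs B,X) = 0
u_2(Q vs B,X) = 6
u_2(R vs B,X) = 5
u_2(S vs B,X) = 3
u_2(T vs B,X) = 2
max payoff 6 at {Q}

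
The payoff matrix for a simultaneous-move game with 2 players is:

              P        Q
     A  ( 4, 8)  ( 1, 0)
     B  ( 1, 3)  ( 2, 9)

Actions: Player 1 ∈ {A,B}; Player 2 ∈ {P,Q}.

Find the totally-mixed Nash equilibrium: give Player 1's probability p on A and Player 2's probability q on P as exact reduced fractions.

P1 indiff ⇒ q·4+(1-q)·1 = q·1+(1-q)·2 ⇒ q(3) = (1-q)(1) ⇒ q = 1/4
P2 indiff ⇒ p·8+(1-p)·3 = p·0+(1-p)·9 ⇒ p(8) = (1-p)(6) ⇒ p = 3/7

p=3/7, q=1/4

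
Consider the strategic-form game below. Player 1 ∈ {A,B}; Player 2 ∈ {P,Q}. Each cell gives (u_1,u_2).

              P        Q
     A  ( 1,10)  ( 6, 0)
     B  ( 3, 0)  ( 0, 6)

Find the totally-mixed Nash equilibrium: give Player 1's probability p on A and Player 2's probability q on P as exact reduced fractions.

P1 mixes 3/8 on A; P2 mixes 3/4 on P

P1 indiff ⇒ q·1+(1-q)·6 = q·3+(1-q)·0 ⇒ q(-2) = (1-q)(-6) ⇒ q = 3/4
P2 indiff ⇒ p·10+(1-p)·0 = p·0+(1-p)·6 ⇒ p(10) = (1-p)(6) ⇒ p = 3/8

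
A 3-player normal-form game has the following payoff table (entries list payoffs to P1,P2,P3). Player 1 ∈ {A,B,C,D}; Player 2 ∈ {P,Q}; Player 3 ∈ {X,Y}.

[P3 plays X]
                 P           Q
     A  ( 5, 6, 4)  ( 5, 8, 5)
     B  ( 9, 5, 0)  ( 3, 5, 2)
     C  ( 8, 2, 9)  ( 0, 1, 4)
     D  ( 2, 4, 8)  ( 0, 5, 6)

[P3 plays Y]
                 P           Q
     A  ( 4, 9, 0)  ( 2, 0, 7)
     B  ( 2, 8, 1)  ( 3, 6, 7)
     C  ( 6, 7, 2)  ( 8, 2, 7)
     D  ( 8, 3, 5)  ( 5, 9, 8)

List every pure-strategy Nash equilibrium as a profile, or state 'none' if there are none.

(A,P,X): not NE [P1→B gives 9>5; P2→Q gives 8>6]
(A,P,Y): not NE [P1→D gives 8>4; P3→X gives 4>0]
(A,Q,X): not NE [P3→Y gives 7>5]
(A,Q,Y): not NE [P1→C gives 8>2; P2→P gives 9>0]
(B,P,X): not NE [P3→Y gives 1>0]
(B,P,Y): not NE [P1→D gives 8>2]
(B,Q,X): not NE [P1→A gives 5>3; P3→Y gives 7>2]
(B,Q,Y): not NE [P1→C gives 8>3; P2→P gives 8>6]
(C,P,X): not NE [P1→B gives 9>8]
(C,P,Y): not NE [P1→D gives 8>6; P3→X gives 9>2]
(C,Q,X): not NE [P1→A gives 5>0; P2→P gives 2>1; P3→Y gives 7>4]
(C,Q,Y): not NE [P2→P gives 7>2]
(D,P,X): not NE [P1→B gives 9>2; P2→Q gives 5>4]
(D,P,Y): not NE [P2→Q gives 9>3; P3→X gives 8>5]
(D,Q,X): not NE [P1→A gives 5>0; P3→Y gives 8>6]
(D,Q,Y): not NE [P1→C gives 8>5]

Equilibria: none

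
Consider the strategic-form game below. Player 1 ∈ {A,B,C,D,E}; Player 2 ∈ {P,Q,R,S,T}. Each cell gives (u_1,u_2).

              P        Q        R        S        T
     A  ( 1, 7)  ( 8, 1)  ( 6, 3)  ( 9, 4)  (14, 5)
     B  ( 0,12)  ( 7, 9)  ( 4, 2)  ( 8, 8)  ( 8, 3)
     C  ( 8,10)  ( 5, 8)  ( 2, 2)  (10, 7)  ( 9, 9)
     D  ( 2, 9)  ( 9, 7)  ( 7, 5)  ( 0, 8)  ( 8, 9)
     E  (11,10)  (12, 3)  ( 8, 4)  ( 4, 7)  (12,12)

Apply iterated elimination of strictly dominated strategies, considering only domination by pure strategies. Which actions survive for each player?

P1 drop B (A beats it: P:1>0 Q:8>7 R:6>4 S:9>8 T:14>8)
P1 drop D (E beats it: P:11>2 Q:12>9 R:8>7 S:4>0 T:12>8)
P2 drop Q (P beats it: A:7>1 C:10>8 E:10>3)
P2 drop R (P beats it: A:7>3 C:10>2 E:10>4)
P2 drop S (P beats it: A:7>4 C:10>7 E:10>7)
P1 drop C (E beats it: P:11>8 T:12>9)
P1→{A,E} P2→{P,T}

Survivors P1:{A,E} P2:{P,T}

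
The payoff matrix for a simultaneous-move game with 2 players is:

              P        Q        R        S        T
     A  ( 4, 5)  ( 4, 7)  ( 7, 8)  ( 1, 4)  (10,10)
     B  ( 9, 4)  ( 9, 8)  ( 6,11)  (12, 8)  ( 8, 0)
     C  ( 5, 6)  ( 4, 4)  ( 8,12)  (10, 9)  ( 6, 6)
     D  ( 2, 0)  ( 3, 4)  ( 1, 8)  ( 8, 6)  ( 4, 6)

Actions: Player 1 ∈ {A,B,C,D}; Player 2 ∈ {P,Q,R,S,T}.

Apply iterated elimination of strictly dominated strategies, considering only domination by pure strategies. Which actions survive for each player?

P1 drop D (B beats it: P:9>2 Q:9>3 R:6>1 S:12>8 T:8>4)
P2 drop P (R beats it: A:8>5 B:11>4 C:12>6)
P2 drop Q (R beats it: A:8>7 B:11>8 C:12>4)
P2 drop S (R beats it: A:8>4 B:11>8 C:12>9)
P1 drop B (A beats it: R:7>6 T:10>8)
P1→{A,C} P2→{R,T}

Remaining: P1:{A,C} P2:{R,T}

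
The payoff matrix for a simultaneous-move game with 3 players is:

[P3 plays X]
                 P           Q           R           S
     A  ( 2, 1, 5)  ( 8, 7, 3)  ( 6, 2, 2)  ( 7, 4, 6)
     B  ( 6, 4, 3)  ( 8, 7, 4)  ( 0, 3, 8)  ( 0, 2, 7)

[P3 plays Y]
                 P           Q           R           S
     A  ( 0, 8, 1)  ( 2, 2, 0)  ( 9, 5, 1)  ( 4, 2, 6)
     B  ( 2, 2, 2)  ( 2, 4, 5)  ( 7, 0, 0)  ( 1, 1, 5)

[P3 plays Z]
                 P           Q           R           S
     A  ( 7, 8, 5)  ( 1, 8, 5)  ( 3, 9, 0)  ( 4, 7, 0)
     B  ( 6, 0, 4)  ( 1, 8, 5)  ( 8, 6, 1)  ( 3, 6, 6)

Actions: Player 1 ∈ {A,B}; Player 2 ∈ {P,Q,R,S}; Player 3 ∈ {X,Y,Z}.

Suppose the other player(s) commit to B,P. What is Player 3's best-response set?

u_3(X vs B,P) = 3
u_3(Y vs B,P) = 2
u_3(Z vs B,P) = 4
max payoff 4 at {Z}

BR_3 = {Z}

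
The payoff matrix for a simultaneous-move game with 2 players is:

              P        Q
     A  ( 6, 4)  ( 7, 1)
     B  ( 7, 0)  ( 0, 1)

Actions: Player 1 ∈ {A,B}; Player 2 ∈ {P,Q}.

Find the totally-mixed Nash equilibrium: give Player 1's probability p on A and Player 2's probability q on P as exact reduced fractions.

P1 indiff ⇒ q·6+(1-q)·7 = q·7+(1-q)·0 ⇒ q(-1) = (1-q)(-7) ⇒ q = 7/8
P2 indiff ⇒ p·4+(1-p)·0 = p·1+(1-p)·1 ⇒ p(3) = (1-p)(1) ⇒ p = 1/4

(p,q) = (1/4, 7/8)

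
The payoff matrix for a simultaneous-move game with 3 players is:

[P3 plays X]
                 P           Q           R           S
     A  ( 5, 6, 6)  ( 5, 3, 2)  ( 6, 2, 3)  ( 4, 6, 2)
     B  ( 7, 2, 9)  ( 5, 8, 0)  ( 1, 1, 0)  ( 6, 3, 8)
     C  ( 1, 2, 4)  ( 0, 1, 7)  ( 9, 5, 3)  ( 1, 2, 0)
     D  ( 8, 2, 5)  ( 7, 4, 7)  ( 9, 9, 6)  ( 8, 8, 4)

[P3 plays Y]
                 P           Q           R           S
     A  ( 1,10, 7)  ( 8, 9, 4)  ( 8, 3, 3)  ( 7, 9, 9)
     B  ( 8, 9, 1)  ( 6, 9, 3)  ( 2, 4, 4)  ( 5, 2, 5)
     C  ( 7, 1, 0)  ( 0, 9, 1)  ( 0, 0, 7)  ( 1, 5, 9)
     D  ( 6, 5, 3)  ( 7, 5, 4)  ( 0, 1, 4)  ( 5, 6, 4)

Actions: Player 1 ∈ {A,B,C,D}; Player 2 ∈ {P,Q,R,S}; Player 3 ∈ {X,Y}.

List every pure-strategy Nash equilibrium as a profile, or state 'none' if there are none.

(A,P,X): not NE [P1→D gives 8>5; P3→Y gives 7>6]
(A,P,Y): not NE [P1→B gives 8>1]
(A,Q,X): not NE [P1→D gives 7>5; P2→S gives 6>3; P3→Y gives 4>2]
(A,Q,Y): not NE [P2→P gives 10>9]
(A,R,X): not NE [P1→D gives 9>6; P2→S gives 6>2]
(A,R,Y): not NE [P2→P gives 10>3]
(A,S,X): not NE [P1→D gives 8>4; P3→Y gives 9>2]
(A,S,Y): not NE [P2→P gives 10>9]
(B,P,X): not NE [P1→D gives 8>7; P2→Q gives 8>2]
(B,P,Y): not NE [P3→X gives 9>1]
(B,Q,X): not NE [P1→D gives 7>5; P3→Y gives 3>0]
(B,Q,Y): not NE [P1→A gives 8>6]
(B,R,X): not NE [P1→D gives 9>1; P2→Q gives 8>1; P3→Y gives 4>0]
(B,R,Y): not NE [P1→A gives 8>2; P2→Q gives 9>4]
(B,S,X): not NE [P1→D gives 8>6; P2→Q gives 8>3]
(B,S,Y): not NE [P1→A gives 7>5; P2→Q gives 9>2; P3→X gives 8>5]
(C,P,X): not NE [P1→D gives 8>1; P2→R gives 5>2]
(C,P,Y): not NE [P1→B gives 8>7; P2→Q gives 9>1; P3→X gives 4>0]
(C,Q,X): not NE [P1→D gives 7>0; P2→R gives 5>1]
(C,Q,Y): not NE [P1→A gives 8>0; P3→X gives 7>1]
(C,R,X): not NE [P3→Y gives 7>3]
(C,R,Y): not NE [P1→A gives 8>0; P2→Q gives 9>0]
(C,S,X): not NE [P1→D gives 8>1; P2→R gives 5>2; P3→Y gives 9>0]
(C,S,Y): not NE [P1→A gives 7>1; P2→Q gives 9>5]
(D,P,X): not NE [P2→R gives 9>2]
(D,P,Y): not NE [P1→B gives 8>6; P2→S gives 6>5; P3→X gives 5>3]
(D,Q,X): not NE [P2→R gives 9>4]
(D,Q,Y): not NE [P1→A gives 8>7; P2→S gives 6>5; P3→X gives 7>4]
(D,R,X): NE
(D,R,Y): not NE [P1→A gives 8>0; P2→S gives 6>1; P3→X gives 6>4]
(D,S,X): not NE [P2→R gives 9>8]
(D,S,Y): not NE [P1→A gives 7>5]

Nash profiles: (D,R,X)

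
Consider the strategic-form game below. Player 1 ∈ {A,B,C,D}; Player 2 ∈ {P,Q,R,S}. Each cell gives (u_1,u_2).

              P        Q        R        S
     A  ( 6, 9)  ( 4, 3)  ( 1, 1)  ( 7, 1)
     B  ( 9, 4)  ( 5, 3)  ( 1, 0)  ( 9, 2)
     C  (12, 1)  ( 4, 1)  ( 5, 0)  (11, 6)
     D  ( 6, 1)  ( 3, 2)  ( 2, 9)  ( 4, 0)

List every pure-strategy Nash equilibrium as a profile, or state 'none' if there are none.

PSNE = {(C,S)}

(A,P): not NE [P1→C gives 12>6]
(A,Q): not NE [P1→B gives 5>4; P2→P gives 9>3]
(A,R): not NE [P1→C gives 5>1; P2→P gives 9>1]
(A,S): not NE [P1→C gives 11>7; P2→P gives 9>1]
(B,P): not NE [P1→C gives 12>9]
(B,Q): not NE [P2→P gives 4>3]
(B,R): not NE [P1→C gives 5>1; P2→P gives 4>0]
(B,S): not NE [P1→C gives 11>9; P2→P gives 4>2]
(C,P): not NE [P2→S gives 6>1]
(C,Q): not NE [P1→B gives 5>4; P2→S gives 6>1]
(C,R): not NE [P2→S gives 6>0]
(C,S): NE
(D,P): not NE [P1→C gives 12>6; P2→R gives 9>1]
(D,Q): not NE [P1→B gives 5>3; P2→R gives 9>2]
(D,R): not NE [P1→C gives 5>2]
(D,S): not NE [P1→C gives 11>4; P2→R gives 9>0]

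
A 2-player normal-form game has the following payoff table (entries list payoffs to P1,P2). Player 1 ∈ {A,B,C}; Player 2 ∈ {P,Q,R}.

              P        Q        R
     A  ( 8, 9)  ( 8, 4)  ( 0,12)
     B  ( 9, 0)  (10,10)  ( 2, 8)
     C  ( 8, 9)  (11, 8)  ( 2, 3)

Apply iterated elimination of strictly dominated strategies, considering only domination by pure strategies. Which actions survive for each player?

P1 drop A (B beats it: P:9>8 Q:10>8 R:2>0)
P2 drop R (Q beats it: B:10>8 C:8>3)
P1→{B,C} P2→{P,Q}

Survivors P1:{B,C} P2:{P,Q}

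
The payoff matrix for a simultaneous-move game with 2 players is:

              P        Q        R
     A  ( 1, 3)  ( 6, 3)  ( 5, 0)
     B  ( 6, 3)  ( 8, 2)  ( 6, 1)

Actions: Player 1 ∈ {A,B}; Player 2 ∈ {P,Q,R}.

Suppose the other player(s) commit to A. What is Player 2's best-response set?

argmax u_2 = {P,Q}

u_2(P vs A) = 3
u_2(Q vs A) = 3
u_2(R vs A) = 0
max payoff 3 at {P,Q}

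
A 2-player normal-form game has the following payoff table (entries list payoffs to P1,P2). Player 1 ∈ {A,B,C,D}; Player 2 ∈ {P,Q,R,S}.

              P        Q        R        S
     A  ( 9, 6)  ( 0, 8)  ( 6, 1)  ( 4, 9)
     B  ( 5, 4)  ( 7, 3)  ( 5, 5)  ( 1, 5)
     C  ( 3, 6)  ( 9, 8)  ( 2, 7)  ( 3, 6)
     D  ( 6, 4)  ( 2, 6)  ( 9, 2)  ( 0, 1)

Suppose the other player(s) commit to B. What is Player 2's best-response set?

u_2(P vs B) = 4
u_2(Q vs B) = 3
u_2(R vs B) = 5
u_2(S vs B) = 5
max payoff 5 at {R,S}

P2 best: {R,S}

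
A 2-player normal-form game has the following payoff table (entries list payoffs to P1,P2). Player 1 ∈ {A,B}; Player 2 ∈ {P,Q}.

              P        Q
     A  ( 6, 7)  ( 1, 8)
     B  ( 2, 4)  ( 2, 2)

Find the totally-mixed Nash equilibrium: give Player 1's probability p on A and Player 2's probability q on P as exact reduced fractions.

p=2/3, q=1/5

P1 indiff ⇒ q·6+(1-q)·1 = q·2+(1-q)·2 ⇒ q(4) = (1-q)(1) ⇒ q = 1/5
P2 indiff ⇒ p·7+(1-p)·4 = p·8+(1-p)·2 ⇒ p(-1) = (1-p)(-2) ⇒ p = 2/3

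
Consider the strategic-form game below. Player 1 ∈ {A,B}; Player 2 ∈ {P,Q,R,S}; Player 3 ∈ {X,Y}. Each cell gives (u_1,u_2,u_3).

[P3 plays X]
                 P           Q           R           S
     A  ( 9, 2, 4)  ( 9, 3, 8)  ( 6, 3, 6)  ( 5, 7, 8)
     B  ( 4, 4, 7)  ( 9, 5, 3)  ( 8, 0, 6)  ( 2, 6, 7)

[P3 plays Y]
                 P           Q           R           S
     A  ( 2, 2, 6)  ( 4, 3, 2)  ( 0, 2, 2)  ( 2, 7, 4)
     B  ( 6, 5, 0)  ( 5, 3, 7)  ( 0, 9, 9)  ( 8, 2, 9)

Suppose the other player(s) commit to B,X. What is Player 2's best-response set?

argmax u_2 = {S}

u_2(P vs B,X) = 4
u_2(Q vs B,X) = 5
u_2(R vs B,X) = 0
u_2(S vs B,X) = 6
max payoff 6 at {S}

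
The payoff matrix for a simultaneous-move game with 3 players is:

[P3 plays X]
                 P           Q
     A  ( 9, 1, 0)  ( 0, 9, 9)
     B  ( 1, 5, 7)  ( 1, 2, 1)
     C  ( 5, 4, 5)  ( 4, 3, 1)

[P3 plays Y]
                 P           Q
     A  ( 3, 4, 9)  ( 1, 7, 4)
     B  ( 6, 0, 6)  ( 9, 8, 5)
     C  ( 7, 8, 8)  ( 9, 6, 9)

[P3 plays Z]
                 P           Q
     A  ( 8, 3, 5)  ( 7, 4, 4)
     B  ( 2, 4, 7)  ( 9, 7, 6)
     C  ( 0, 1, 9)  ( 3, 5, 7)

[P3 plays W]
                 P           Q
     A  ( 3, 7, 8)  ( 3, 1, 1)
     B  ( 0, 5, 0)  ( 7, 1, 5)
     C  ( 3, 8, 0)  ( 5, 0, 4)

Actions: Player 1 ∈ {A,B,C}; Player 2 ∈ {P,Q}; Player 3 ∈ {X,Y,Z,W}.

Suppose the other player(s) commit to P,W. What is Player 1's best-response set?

u_1(A vs P,W) = 3
u_1(B vs P,W) = 0
u_1(C vs P,W) = 3
max payoff 3 at {A,C}

BR_1 = {A,C}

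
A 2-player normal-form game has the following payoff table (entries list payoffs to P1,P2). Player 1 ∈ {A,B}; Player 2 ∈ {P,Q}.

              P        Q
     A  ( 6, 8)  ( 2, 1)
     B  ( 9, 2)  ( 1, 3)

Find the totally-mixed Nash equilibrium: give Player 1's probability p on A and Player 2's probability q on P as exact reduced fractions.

P1 mixes 1/8 on A; P2 mixes 1/4 on P

P1 indiff ⇒ q·6+(1-q)·2 = q·9+(1-q)·1 ⇒ q(-3) = (1-q)(-1) ⇒ q = 1/4
P2 indiff ⇒ p·8+(1-p)·2 = p·1+(1-p)·3 ⇒ p(7) = (1-p)(1) ⇒ p = 1/8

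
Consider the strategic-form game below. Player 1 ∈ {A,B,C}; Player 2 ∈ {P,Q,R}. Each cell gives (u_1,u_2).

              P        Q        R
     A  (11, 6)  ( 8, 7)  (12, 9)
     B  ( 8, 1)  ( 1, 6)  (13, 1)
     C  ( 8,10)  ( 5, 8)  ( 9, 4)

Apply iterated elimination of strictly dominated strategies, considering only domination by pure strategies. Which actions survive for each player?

Survivors P1:{A,B} P2:{Q,R}

P1 drop C (A beats it: P:11>8 Q:8>5 R:12>9)
P2 drop P (Q beats it: A:7>6 B:6>1)
P1→{A,B} P2→{Q,R}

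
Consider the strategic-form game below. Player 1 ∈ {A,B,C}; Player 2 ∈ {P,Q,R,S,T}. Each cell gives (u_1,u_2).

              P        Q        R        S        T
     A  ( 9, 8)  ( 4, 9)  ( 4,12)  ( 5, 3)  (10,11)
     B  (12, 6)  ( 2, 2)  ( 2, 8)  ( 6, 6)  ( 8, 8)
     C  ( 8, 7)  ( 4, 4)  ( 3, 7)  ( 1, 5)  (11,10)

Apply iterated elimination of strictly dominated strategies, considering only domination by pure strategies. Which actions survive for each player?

P2 drop P (T beats it: A:11>8 B:8>6 C:10>7)
P2 drop Q (R beats it: A:12>9 B:8>2 C:7>4)
P2 drop S (R beats it: A:12>3 B:8>6 C:7>5)
P1 drop B (A beats it: R:4>2 T:10>8)
P1→{A,C} P2→{R,T}

Remaining: P1:{A,C} P2:{R,T}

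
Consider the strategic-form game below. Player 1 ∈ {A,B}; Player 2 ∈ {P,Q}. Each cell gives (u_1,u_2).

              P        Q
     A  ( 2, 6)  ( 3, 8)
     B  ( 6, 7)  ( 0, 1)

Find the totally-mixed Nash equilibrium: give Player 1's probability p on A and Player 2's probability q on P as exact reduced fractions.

P1 indiff ⇒ q·2+(1-q)·3 = q·6+(1-q)·0 ⇒ q(-4) = (1-q)(-3) ⇒ q = 3/7
P2 indiff ⇒ p·6+(1-p)·7 = p·8+(1-p)·1 ⇒ p(-2) = (1-p)(-6) ⇒ p = 3/4

p=3/4, q=3/7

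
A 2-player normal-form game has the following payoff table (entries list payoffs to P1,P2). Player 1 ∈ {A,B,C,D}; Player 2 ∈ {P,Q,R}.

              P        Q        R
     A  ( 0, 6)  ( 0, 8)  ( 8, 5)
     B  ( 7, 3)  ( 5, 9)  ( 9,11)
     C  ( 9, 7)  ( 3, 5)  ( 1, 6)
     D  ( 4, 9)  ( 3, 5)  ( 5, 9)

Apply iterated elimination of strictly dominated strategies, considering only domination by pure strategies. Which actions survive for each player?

P1 drop A (B beats it: P:7>0 Q:5>0 R:9>8)
P1 drop D (B beats it: P:7>4 Q:5>3 R:9>5)
P2 drop Q (R beats it: B:11>9 C:6>5)
P1→{B,C} P2→{P,R}

Remaining: P1:{B,C} P2:{P,R}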